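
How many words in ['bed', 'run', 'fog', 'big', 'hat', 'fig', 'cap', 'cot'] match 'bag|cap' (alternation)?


Alternation 'bag|cap' matches either 'bag' or 'cap'.
Checking each word:
  'bed' -> no
  'run' -> no
  'fog' -> no
  'big' -> no
  'hat' -> no
  'fig' -> no
  'cap' -> MATCH
  'cot' -> no
Matches: ['cap']
Count: 1

1


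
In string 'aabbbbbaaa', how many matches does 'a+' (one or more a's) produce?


Pattern 'a+' matches one or more consecutive a's.
String: 'aabbbbbaaa'
Scanning for runs of a:
  Match 1: 'aa' (length 2)
  Match 2: 'aaa' (length 3)
Total matches: 2

2


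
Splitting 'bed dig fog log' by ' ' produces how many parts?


Splitting by ' ' breaks the string at each occurrence of the separator.
Text: 'bed dig fog log'
Parts after split:
  Part 1: 'bed'
  Part 2: 'dig'
  Part 3: 'fog'
  Part 4: 'log'
Total parts: 4

4


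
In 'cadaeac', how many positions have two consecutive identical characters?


Looking for consecutive identical characters in 'cadaeac':
  pos 0-1: 'c' vs 'a' -> different
  pos 1-2: 'a' vs 'd' -> different
  pos 2-3: 'd' vs 'a' -> different
  pos 3-4: 'a' vs 'e' -> different
  pos 4-5: 'e' vs 'a' -> different
  pos 5-6: 'a' vs 'c' -> different
Consecutive identical pairs: []
Count: 0

0


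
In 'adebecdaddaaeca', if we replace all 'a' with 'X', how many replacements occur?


re.sub('a', 'X', text) replaces every occurrence of 'a' with 'X'.
Text: 'adebecdaddaaeca'
Scanning for 'a':
  pos 0: 'a' -> replacement #1
  pos 7: 'a' -> replacement #2
  pos 10: 'a' -> replacement #3
  pos 11: 'a' -> replacement #4
  pos 14: 'a' -> replacement #5
Total replacements: 5

5


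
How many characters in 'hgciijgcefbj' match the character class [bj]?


Character class [bj] matches any of: {b, j}
Scanning string 'hgciijgcefbj' character by character:
  pos 0: 'h' -> no
  pos 1: 'g' -> no
  pos 2: 'c' -> no
  pos 3: 'i' -> no
  pos 4: 'i' -> no
  pos 5: 'j' -> MATCH
  pos 6: 'g' -> no
  pos 7: 'c' -> no
  pos 8: 'e' -> no
  pos 9: 'f' -> no
  pos 10: 'b' -> MATCH
  pos 11: 'j' -> MATCH
Total matches: 3

3


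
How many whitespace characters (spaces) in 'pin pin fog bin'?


\s matches whitespace characters (spaces, tabs, etc.).
Text: 'pin pin fog bin'
This text has 4 words separated by spaces.
Number of spaces = number of words - 1 = 4 - 1 = 3

3


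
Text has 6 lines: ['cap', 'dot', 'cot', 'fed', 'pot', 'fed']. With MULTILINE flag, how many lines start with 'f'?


With MULTILINE flag, ^ matches the start of each line.
Lines: ['cap', 'dot', 'cot', 'fed', 'pot', 'fed']
Checking which lines start with 'f':
  Line 1: 'cap' -> no
  Line 2: 'dot' -> no
  Line 3: 'cot' -> no
  Line 4: 'fed' -> MATCH
  Line 5: 'pot' -> no
  Line 6: 'fed' -> MATCH
Matching lines: ['fed', 'fed']
Count: 2

2


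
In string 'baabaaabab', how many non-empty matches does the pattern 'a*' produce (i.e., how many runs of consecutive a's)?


Pattern 'a*' matches zero or more a's. We want non-empty runs of consecutive a's.
String: 'baabaaabab'
Walking through the string to find runs of a's:
  Run 1: positions 1-2 -> 'aa'
  Run 2: positions 4-6 -> 'aaa'
  Run 3: positions 8-8 -> 'a'
Non-empty runs found: ['aa', 'aaa', 'a']
Count: 3

3


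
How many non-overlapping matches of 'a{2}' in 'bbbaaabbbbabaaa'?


Pattern 'a{2}' matches exactly 2 consecutive a's (greedy, non-overlapping).
String: 'bbbaaabbbbabaaa'
Scanning for runs of a's:
  Run at pos 3: 'aaa' (length 3) -> 1 match(es)
  Run at pos 10: 'a' (length 1) -> 0 match(es)
  Run at pos 12: 'aaa' (length 3) -> 1 match(es)
Matches found: ['aa', 'aa']
Total: 2

2


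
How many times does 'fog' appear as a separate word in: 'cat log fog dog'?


Scanning each word for exact match 'fog':
  Word 1: 'cat' -> no
  Word 2: 'log' -> no
  Word 3: 'fog' -> MATCH
  Word 4: 'dog' -> no
Total matches: 1

1


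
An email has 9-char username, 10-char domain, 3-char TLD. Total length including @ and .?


An email address has format: username@domain.tld
Username length: 9
'@' character: 1
Domain length: 10
'.' character: 1
TLD length: 3
Total = 9 + 1 + 10 + 1 + 3 = 24

24


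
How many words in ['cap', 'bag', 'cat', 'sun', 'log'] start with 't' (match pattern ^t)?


Pattern ^t anchors to start of word. Check which words begin with 't':
  'cap' -> no
  'bag' -> no
  'cat' -> no
  'sun' -> no
  'log' -> no
Matching words: []
Count: 0

0


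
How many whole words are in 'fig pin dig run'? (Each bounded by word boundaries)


Word boundaries (\b) mark the start/end of each word.
Text: 'fig pin dig run'
Splitting by whitespace:
  Word 1: 'fig'
  Word 2: 'pin'
  Word 3: 'dig'
  Word 4: 'run'
Total whole words: 4

4


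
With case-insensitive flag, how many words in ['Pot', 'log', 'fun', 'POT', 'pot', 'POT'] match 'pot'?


Case-insensitive matching: compare each word's lowercase form to 'pot'.
  'Pot' -> lower='pot' -> MATCH
  'log' -> lower='log' -> no
  'fun' -> lower='fun' -> no
  'POT' -> lower='pot' -> MATCH
  'pot' -> lower='pot' -> MATCH
  'POT' -> lower='pot' -> MATCH
Matches: ['Pot', 'POT', 'pot', 'POT']
Count: 4

4


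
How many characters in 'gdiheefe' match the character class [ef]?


Character class [ef] matches any of: {e, f}
Scanning string 'gdiheefe' character by character:
  pos 0: 'g' -> no
  pos 1: 'd' -> no
  pos 2: 'i' -> no
  pos 3: 'h' -> no
  pos 4: 'e' -> MATCH
  pos 5: 'e' -> MATCH
  pos 6: 'f' -> MATCH
  pos 7: 'e' -> MATCH
Total matches: 4

4


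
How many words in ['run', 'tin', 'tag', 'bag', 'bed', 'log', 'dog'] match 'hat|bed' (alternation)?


Alternation 'hat|bed' matches either 'hat' or 'bed'.
Checking each word:
  'run' -> no
  'tin' -> no
  'tag' -> no
  'bag' -> no
  'bed' -> MATCH
  'log' -> no
  'dog' -> no
Matches: ['bed']
Count: 1

1


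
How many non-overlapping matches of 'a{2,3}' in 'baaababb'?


Pattern 'a{2,3}' matches between 2 and 3 consecutive a's (greedy).
String: 'baaababb'
Finding runs of a's and applying greedy matching:
  Run at pos 1: 'aaa' (length 3)
  Run at pos 5: 'a' (length 1)
Matches: ['aaa']
Count: 1

1


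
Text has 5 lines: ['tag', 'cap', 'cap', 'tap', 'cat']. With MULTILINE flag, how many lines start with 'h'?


With MULTILINE flag, ^ matches the start of each line.
Lines: ['tag', 'cap', 'cap', 'tap', 'cat']
Checking which lines start with 'h':
  Line 1: 'tag' -> no
  Line 2: 'cap' -> no
  Line 3: 'cap' -> no
  Line 4: 'tap' -> no
  Line 5: 'cat' -> no
Matching lines: []
Count: 0

0


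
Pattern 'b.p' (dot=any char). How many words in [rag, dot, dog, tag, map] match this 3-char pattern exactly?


Pattern 'b.p' means: starts with 'b', any single char, ends with 'p'.
Checking each word (must be exactly 3 chars):
  'rag' (len=3): no
  'dot' (len=3): no
  'dog' (len=3): no
  'tag' (len=3): no
  'map' (len=3): no
Matching words: []
Total: 0

0


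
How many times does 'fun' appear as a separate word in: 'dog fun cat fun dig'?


Scanning each word for exact match 'fun':
  Word 1: 'dog' -> no
  Word 2: 'fun' -> MATCH
  Word 3: 'cat' -> no
  Word 4: 'fun' -> MATCH
  Word 5: 'dig' -> no
Total matches: 2

2


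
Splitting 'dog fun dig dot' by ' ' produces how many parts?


Splitting by ' ' breaks the string at each occurrence of the separator.
Text: 'dog fun dig dot'
Parts after split:
  Part 1: 'dog'
  Part 2: 'fun'
  Part 3: 'dig'
  Part 4: 'dot'
Total parts: 4

4


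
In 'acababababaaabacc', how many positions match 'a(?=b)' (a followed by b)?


Lookahead 'a(?=b)' matches 'a' only when followed by 'b'.
String: 'acababababaaabacc'
Checking each position where char is 'a':
  pos 0: 'a' -> no (next='c')
  pos 2: 'a' -> MATCH (next='b')
  pos 4: 'a' -> MATCH (next='b')
  pos 6: 'a' -> MATCH (next='b')
  pos 8: 'a' -> MATCH (next='b')
  pos 10: 'a' -> no (next='a')
  pos 11: 'a' -> no (next='a')
  pos 12: 'a' -> MATCH (next='b')
  pos 14: 'a' -> no (next='c')
Matching positions: [2, 4, 6, 8, 12]
Count: 5

5


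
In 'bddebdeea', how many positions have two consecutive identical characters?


Looking for consecutive identical characters in 'bddebdeea':
  pos 0-1: 'b' vs 'd' -> different
  pos 1-2: 'd' vs 'd' -> MATCH ('dd')
  pos 2-3: 'd' vs 'e' -> different
  pos 3-4: 'e' vs 'b' -> different
  pos 4-5: 'b' vs 'd' -> different
  pos 5-6: 'd' vs 'e' -> different
  pos 6-7: 'e' vs 'e' -> MATCH ('ee')
  pos 7-8: 'e' vs 'a' -> different
Consecutive identical pairs: ['dd', 'ee']
Count: 2

2


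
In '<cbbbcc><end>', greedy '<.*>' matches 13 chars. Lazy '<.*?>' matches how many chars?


Greedy '<.*>' tries to match as MUCH as possible.
Lazy '<.*?>' tries to match as LITTLE as possible.

String: '<cbbbcc><end>'
Greedy '<.*>' starts at first '<' and extends to the LAST '>': '<cbbbcc><end>' (13 chars)
Lazy '<.*?>' starts at first '<' and stops at the FIRST '>': '<cbbbcc>' (8 chars)

8


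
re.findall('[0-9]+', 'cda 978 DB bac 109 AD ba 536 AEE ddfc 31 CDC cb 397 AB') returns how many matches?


Pattern '[0-9]+' finds one or more digits.
Text: 'cda 978 DB bac 109 AD ba 536 AEE ddfc 31 CDC cb 397 AB'
Scanning for matches:
  Match 1: '978'
  Match 2: '109'
  Match 3: '536'
  Match 4: '31'
  Match 5: '397'
Total matches: 5

5


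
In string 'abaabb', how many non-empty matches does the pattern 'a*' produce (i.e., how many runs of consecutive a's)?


Pattern 'a*' matches zero or more a's. We want non-empty runs of consecutive a's.
String: 'abaabb'
Walking through the string to find runs of a's:
  Run 1: positions 0-0 -> 'a'
  Run 2: positions 2-3 -> 'aa'
Non-empty runs found: ['a', 'aa']
Count: 2

2


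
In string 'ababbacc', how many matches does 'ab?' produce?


Pattern 'ab?' matches 'a' optionally followed by 'b'.
String: 'ababbacc'
Scanning left to right for 'a' then checking next char:
  Match 1: 'ab' (a followed by b)
  Match 2: 'ab' (a followed by b)
  Match 3: 'a' (a not followed by b)
Total matches: 3

3


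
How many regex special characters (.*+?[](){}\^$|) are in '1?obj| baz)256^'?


Regex special characters are: . * + ? [ ] ( ) { } \ ^ $ |
Scanning '1?obj| baz)256^':
  pos 1: '?' -> SPECIAL
  pos 5: '|' -> SPECIAL
  pos 10: ')' -> SPECIAL
  pos 14: '^' -> SPECIAL
Special chars found: ['?', '|', ')', '^']
Total: 4

4


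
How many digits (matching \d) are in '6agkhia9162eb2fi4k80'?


\d matches any digit 0-9.
Scanning '6agkhia9162eb2fi4k80':
  pos 0: '6' -> DIGIT
  pos 7: '9' -> DIGIT
  pos 8: '1' -> DIGIT
  pos 9: '6' -> DIGIT
  pos 10: '2' -> DIGIT
  pos 13: '2' -> DIGIT
  pos 16: '4' -> DIGIT
  pos 18: '8' -> DIGIT
  pos 19: '0' -> DIGIT
Digits found: ['6', '9', '1', '6', '2', '2', '4', '8', '0']
Total: 9

9


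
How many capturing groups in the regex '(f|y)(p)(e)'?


To count capturing groups, count each '(' that starts a group.
Pattern: '(f|y)(p)(e)'
Walking through the pattern:
  Position 0: '(' -> group #1
  Position 5: '(' -> group #2
  Position 8: '(' -> group #3
Total capturing groups: 3

3


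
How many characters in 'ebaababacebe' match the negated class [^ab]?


Negated class [^ab] matches any char NOT in {a, b}
Scanning 'ebaababacebe':
  pos 0: 'e' -> MATCH
  pos 1: 'b' -> no (excluded)
  pos 2: 'a' -> no (excluded)
  pos 3: 'a' -> no (excluded)
  pos 4: 'b' -> no (excluded)
  pos 5: 'a' -> no (excluded)
  pos 6: 'b' -> no (excluded)
  pos 7: 'a' -> no (excluded)
  pos 8: 'c' -> MATCH
  pos 9: 'e' -> MATCH
  pos 10: 'b' -> no (excluded)
  pos 11: 'e' -> MATCH
Total matches: 4

4


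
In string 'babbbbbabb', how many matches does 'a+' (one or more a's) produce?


Pattern 'a+' matches one or more consecutive a's.
String: 'babbbbbabb'
Scanning for runs of a:
  Match 1: 'a' (length 1)
  Match 2: 'a' (length 1)
Total matches: 2

2


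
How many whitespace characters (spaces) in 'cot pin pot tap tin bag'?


\s matches whitespace characters (spaces, tabs, etc.).
Text: 'cot pin pot tap tin bag'
This text has 6 words separated by spaces.
Number of spaces = number of words - 1 = 6 - 1 = 5

5


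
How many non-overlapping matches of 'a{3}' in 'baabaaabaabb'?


Pattern 'a{3}' matches exactly 3 consecutive a's (greedy, non-overlapping).
String: 'baabaaabaabb'
Scanning for runs of a's:
  Run at pos 1: 'aa' (length 2) -> 0 match(es)
  Run at pos 4: 'aaa' (length 3) -> 1 match(es)
  Run at pos 8: 'aa' (length 2) -> 0 match(es)
Matches found: ['aaa']
Total: 1

1


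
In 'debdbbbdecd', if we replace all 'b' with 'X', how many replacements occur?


re.sub('b', 'X', text) replaces every occurrence of 'b' with 'X'.
Text: 'debdbbbdecd'
Scanning for 'b':
  pos 2: 'b' -> replacement #1
  pos 4: 'b' -> replacement #2
  pos 5: 'b' -> replacement #3
  pos 6: 'b' -> replacement #4
Total replacements: 4

4


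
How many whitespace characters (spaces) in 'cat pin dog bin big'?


\s matches whitespace characters (spaces, tabs, etc.).
Text: 'cat pin dog bin big'
This text has 5 words separated by spaces.
Number of spaces = number of words - 1 = 5 - 1 = 4

4


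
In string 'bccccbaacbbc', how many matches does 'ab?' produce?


Pattern 'ab?' matches 'a' optionally followed by 'b'.
String: 'bccccbaacbbc'
Scanning left to right for 'a' then checking next char:
  Match 1: 'a' (a not followed by b)
  Match 2: 'a' (a not followed by b)
Total matches: 2

2


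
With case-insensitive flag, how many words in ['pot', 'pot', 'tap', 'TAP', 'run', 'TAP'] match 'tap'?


Case-insensitive matching: compare each word's lowercase form to 'tap'.
  'pot' -> lower='pot' -> no
  'pot' -> lower='pot' -> no
  'tap' -> lower='tap' -> MATCH
  'TAP' -> lower='tap' -> MATCH
  'run' -> lower='run' -> no
  'TAP' -> lower='tap' -> MATCH
Matches: ['tap', 'TAP', 'TAP']
Count: 3

3


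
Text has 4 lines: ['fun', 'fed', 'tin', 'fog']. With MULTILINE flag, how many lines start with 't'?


With MULTILINE flag, ^ matches the start of each line.
Lines: ['fun', 'fed', 'tin', 'fog']
Checking which lines start with 't':
  Line 1: 'fun' -> no
  Line 2: 'fed' -> no
  Line 3: 'tin' -> MATCH
  Line 4: 'fog' -> no
Matching lines: ['tin']
Count: 1

1


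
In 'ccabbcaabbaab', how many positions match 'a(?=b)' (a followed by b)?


Lookahead 'a(?=b)' matches 'a' only when followed by 'b'.
String: 'ccabbcaabbaab'
Checking each position where char is 'a':
  pos 2: 'a' -> MATCH (next='b')
  pos 6: 'a' -> no (next='a')
  pos 7: 'a' -> MATCH (next='b')
  pos 10: 'a' -> no (next='a')
  pos 11: 'a' -> MATCH (next='b')
Matching positions: [2, 7, 11]
Count: 3

3


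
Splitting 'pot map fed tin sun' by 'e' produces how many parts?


Splitting by 'e' breaks the string at each occurrence of the separator.
Text: 'pot map fed tin sun'
Parts after split:
  Part 1: 'pot map f'
  Part 2: 'd tin sun'
Total parts: 2

2


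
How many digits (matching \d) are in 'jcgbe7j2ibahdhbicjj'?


\d matches any digit 0-9.
Scanning 'jcgbe7j2ibahdhbicjj':
  pos 5: '7' -> DIGIT
  pos 7: '2' -> DIGIT
Digits found: ['7', '2']
Total: 2

2


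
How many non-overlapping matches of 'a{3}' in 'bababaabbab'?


Pattern 'a{3}' matches exactly 3 consecutive a's (greedy, non-overlapping).
String: 'bababaabbab'
Scanning for runs of a's:
  Run at pos 1: 'a' (length 1) -> 0 match(es)
  Run at pos 3: 'a' (length 1) -> 0 match(es)
  Run at pos 5: 'aa' (length 2) -> 0 match(es)
  Run at pos 9: 'a' (length 1) -> 0 match(es)
Matches found: []
Total: 0

0


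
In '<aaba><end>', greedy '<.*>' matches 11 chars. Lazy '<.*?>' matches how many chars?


Greedy '<.*>' tries to match as MUCH as possible.
Lazy '<.*?>' tries to match as LITTLE as possible.

String: '<aaba><end>'
Greedy '<.*>' starts at first '<' and extends to the LAST '>': '<aaba><end>' (11 chars)
Lazy '<.*?>' starts at first '<' and stops at the FIRST '>': '<aaba>' (6 chars)

6


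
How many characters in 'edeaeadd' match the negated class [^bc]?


Negated class [^bc] matches any char NOT in {b, c}
Scanning 'edeaeadd':
  pos 0: 'e' -> MATCH
  pos 1: 'd' -> MATCH
  pos 2: 'e' -> MATCH
  pos 3: 'a' -> MATCH
  pos 4: 'e' -> MATCH
  pos 5: 'a' -> MATCH
  pos 6: 'd' -> MATCH
  pos 7: 'd' -> MATCH
Total matches: 8

8


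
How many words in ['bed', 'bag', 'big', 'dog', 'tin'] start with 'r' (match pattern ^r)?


Pattern ^r anchors to start of word. Check which words begin with 'r':
  'bed' -> no
  'bag' -> no
  'big' -> no
  'dog' -> no
  'tin' -> no
Matching words: []
Count: 0

0


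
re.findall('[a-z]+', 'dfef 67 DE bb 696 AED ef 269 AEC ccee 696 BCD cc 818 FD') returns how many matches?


Pattern '[a-z]+' finds one or more lowercase letters.
Text: 'dfef 67 DE bb 696 AED ef 269 AEC ccee 696 BCD cc 818 FD'
Scanning for matches:
  Match 1: 'dfef'
  Match 2: 'bb'
  Match 3: 'ef'
  Match 4: 'ccee'
  Match 5: 'cc'
Total matches: 5

5


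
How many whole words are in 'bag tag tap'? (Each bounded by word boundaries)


Word boundaries (\b) mark the start/end of each word.
Text: 'bag tag tap'
Splitting by whitespace:
  Word 1: 'bag'
  Word 2: 'tag'
  Word 3: 'tap'
Total whole words: 3

3


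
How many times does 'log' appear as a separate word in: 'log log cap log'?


Scanning each word for exact match 'log':
  Word 1: 'log' -> MATCH
  Word 2: 'log' -> MATCH
  Word 3: 'cap' -> no
  Word 4: 'log' -> MATCH
Total matches: 3

3


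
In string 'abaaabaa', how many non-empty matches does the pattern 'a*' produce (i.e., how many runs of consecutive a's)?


Pattern 'a*' matches zero or more a's. We want non-empty runs of consecutive a's.
String: 'abaaabaa'
Walking through the string to find runs of a's:
  Run 1: positions 0-0 -> 'a'
  Run 2: positions 2-4 -> 'aaa'
  Run 3: positions 6-7 -> 'aa'
Non-empty runs found: ['a', 'aaa', 'aa']
Count: 3

3


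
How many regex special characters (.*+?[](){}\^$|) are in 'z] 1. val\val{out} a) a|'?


Regex special characters are: . * + ? [ ] ( ) { } \ ^ $ |
Scanning 'z] 1. val\val{out} a) a|':
  pos 1: ']' -> SPECIAL
  pos 4: '.' -> SPECIAL
  pos 9: '\' -> SPECIAL
  pos 13: '{' -> SPECIAL
  pos 17: '}' -> SPECIAL
  pos 20: ')' -> SPECIAL
  pos 23: '|' -> SPECIAL
Special chars found: [']', '.', '\\', '{', '}', ')', '|']
Total: 7

7


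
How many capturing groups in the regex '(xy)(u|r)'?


To count capturing groups, count each '(' that starts a group.
Pattern: '(xy)(u|r)'
Walking through the pattern:
  Position 0: '(' -> group #1
  Position 4: '(' -> group #2
Total capturing groups: 2

2


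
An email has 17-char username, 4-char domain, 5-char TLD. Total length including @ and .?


An email address has format: username@domain.tld
Username length: 17
'@' character: 1
Domain length: 4
'.' character: 1
TLD length: 5
Total = 17 + 1 + 4 + 1 + 5 = 28

28


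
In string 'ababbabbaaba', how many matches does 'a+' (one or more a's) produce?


Pattern 'a+' matches one or more consecutive a's.
String: 'ababbabbaaba'
Scanning for runs of a:
  Match 1: 'a' (length 1)
  Match 2: 'a' (length 1)
  Match 3: 'a' (length 1)
  Match 4: 'aa' (length 2)
  Match 5: 'a' (length 1)
Total matches: 5

5


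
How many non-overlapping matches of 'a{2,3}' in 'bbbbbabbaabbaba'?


Pattern 'a{2,3}' matches between 2 and 3 consecutive a's (greedy).
String: 'bbbbbabbaabbaba'
Finding runs of a's and applying greedy matching:
  Run at pos 5: 'a' (length 1)
  Run at pos 8: 'aa' (length 2)
  Run at pos 12: 'a' (length 1)
  Run at pos 14: 'a' (length 1)
Matches: ['aa']
Count: 1

1


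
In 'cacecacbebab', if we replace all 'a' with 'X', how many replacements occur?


re.sub('a', 'X', text) replaces every occurrence of 'a' with 'X'.
Text: 'cacecacbebab'
Scanning for 'a':
  pos 1: 'a' -> replacement #1
  pos 5: 'a' -> replacement #2
  pos 10: 'a' -> replacement #3
Total replacements: 3

3


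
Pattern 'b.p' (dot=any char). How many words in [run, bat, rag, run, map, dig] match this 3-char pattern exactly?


Pattern 'b.p' means: starts with 'b', any single char, ends with 'p'.
Checking each word (must be exactly 3 chars):
  'run' (len=3): no
  'bat' (len=3): no
  'rag' (len=3): no
  'run' (len=3): no
  'map' (len=3): no
  'dig' (len=3): no
Matching words: []
Total: 0

0


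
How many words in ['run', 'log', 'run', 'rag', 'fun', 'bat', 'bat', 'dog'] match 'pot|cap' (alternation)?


Alternation 'pot|cap' matches either 'pot' or 'cap'.
Checking each word:
  'run' -> no
  'log' -> no
  'run' -> no
  'rag' -> no
  'fun' -> no
  'bat' -> no
  'bat' -> no
  'dog' -> no
Matches: []
Count: 0

0


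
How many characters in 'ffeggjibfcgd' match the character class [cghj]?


Character class [cghj] matches any of: {c, g, h, j}
Scanning string 'ffeggjibfcgd' character by character:
  pos 0: 'f' -> no
  pos 1: 'f' -> no
  pos 2: 'e' -> no
  pos 3: 'g' -> MATCH
  pos 4: 'g' -> MATCH
  pos 5: 'j' -> MATCH
  pos 6: 'i' -> no
  pos 7: 'b' -> no
  pos 8: 'f' -> no
  pos 9: 'c' -> MATCH
  pos 10: 'g' -> MATCH
  pos 11: 'd' -> no
Total matches: 5

5


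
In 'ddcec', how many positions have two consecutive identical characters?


Looking for consecutive identical characters in 'ddcec':
  pos 0-1: 'd' vs 'd' -> MATCH ('dd')
  pos 1-2: 'd' vs 'c' -> different
  pos 2-3: 'c' vs 'e' -> different
  pos 3-4: 'e' vs 'c' -> different
Consecutive identical pairs: ['dd']
Count: 1

1


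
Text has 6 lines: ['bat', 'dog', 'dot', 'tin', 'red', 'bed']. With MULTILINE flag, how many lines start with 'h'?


With MULTILINE flag, ^ matches the start of each line.
Lines: ['bat', 'dog', 'dot', 'tin', 'red', 'bed']
Checking which lines start with 'h':
  Line 1: 'bat' -> no
  Line 2: 'dog' -> no
  Line 3: 'dot' -> no
  Line 4: 'tin' -> no
  Line 5: 'red' -> no
  Line 6: 'bed' -> no
Matching lines: []
Count: 0

0


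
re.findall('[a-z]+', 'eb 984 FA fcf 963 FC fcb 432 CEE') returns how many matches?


Pattern '[a-z]+' finds one or more lowercase letters.
Text: 'eb 984 FA fcf 963 FC fcb 432 CEE'
Scanning for matches:
  Match 1: 'eb'
  Match 2: 'fcf'
  Match 3: 'fcb'
Total matches: 3

3


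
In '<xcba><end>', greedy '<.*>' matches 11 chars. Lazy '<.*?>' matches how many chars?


Greedy '<.*>' tries to match as MUCH as possible.
Lazy '<.*?>' tries to match as LITTLE as possible.

String: '<xcba><end>'
Greedy '<.*>' starts at first '<' and extends to the LAST '>': '<xcba><end>' (11 chars)
Lazy '<.*?>' starts at first '<' and stops at the FIRST '>': '<xcba>' (6 chars)

6


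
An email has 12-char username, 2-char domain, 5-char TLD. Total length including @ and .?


An email address has format: username@domain.tld
Username length: 12
'@' character: 1
Domain length: 2
'.' character: 1
TLD length: 5
Total = 12 + 1 + 2 + 1 + 5 = 21

21


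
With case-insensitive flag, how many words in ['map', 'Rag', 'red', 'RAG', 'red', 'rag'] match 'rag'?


Case-insensitive matching: compare each word's lowercase form to 'rag'.
  'map' -> lower='map' -> no
  'Rag' -> lower='rag' -> MATCH
  'red' -> lower='red' -> no
  'RAG' -> lower='rag' -> MATCH
  'red' -> lower='red' -> no
  'rag' -> lower='rag' -> MATCH
Matches: ['Rag', 'RAG', 'rag']
Count: 3

3


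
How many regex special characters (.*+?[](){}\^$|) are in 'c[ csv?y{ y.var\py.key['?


Regex special characters are: . * + ? [ ] ( ) { } \ ^ $ |
Scanning 'c[ csv?y{ y.var\py.key[':
  pos 1: '[' -> SPECIAL
  pos 6: '?' -> SPECIAL
  pos 8: '{' -> SPECIAL
  pos 11: '.' -> SPECIAL
  pos 15: '\' -> SPECIAL
  pos 18: '.' -> SPECIAL
  pos 22: '[' -> SPECIAL
Special chars found: ['[', '?', '{', '.', '\\', '.', '[']
Total: 7

7


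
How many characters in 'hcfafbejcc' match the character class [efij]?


Character class [efij] matches any of: {e, f, i, j}
Scanning string 'hcfafbejcc' character by character:
  pos 0: 'h' -> no
  pos 1: 'c' -> no
  pos 2: 'f' -> MATCH
  pos 3: 'a' -> no
  pos 4: 'f' -> MATCH
  pos 5: 'b' -> no
  pos 6: 'e' -> MATCH
  pos 7: 'j' -> MATCH
  pos 8: 'c' -> no
  pos 9: 'c' -> no
Total matches: 4

4


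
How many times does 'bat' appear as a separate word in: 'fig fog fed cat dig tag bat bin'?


Scanning each word for exact match 'bat':
  Word 1: 'fig' -> no
  Word 2: 'fog' -> no
  Word 3: 'fed' -> no
  Word 4: 'cat' -> no
  Word 5: 'dig' -> no
  Word 6: 'tag' -> no
  Word 7: 'bat' -> MATCH
  Word 8: 'bin' -> no
Total matches: 1

1


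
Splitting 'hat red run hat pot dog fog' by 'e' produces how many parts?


Splitting by 'e' breaks the string at each occurrence of the separator.
Text: 'hat red run hat pot dog fog'
Parts after split:
  Part 1: 'hat r'
  Part 2: 'd run hat pot dog fog'
Total parts: 2

2


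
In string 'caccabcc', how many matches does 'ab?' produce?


Pattern 'ab?' matches 'a' optionally followed by 'b'.
String: 'caccabcc'
Scanning left to right for 'a' then checking next char:
  Match 1: 'a' (a not followed by b)
  Match 2: 'ab' (a followed by b)
Total matches: 2

2


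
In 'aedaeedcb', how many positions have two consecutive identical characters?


Looking for consecutive identical characters in 'aedaeedcb':
  pos 0-1: 'a' vs 'e' -> different
  pos 1-2: 'e' vs 'd' -> different
  pos 2-3: 'd' vs 'a' -> different
  pos 3-4: 'a' vs 'e' -> different
  pos 4-5: 'e' vs 'e' -> MATCH ('ee')
  pos 5-6: 'e' vs 'd' -> different
  pos 6-7: 'd' vs 'c' -> different
  pos 7-8: 'c' vs 'b' -> different
Consecutive identical pairs: ['ee']
Count: 1

1


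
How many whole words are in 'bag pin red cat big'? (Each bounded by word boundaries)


Word boundaries (\b) mark the start/end of each word.
Text: 'bag pin red cat big'
Splitting by whitespace:
  Word 1: 'bag'
  Word 2: 'pin'
  Word 3: 'red'
  Word 4: 'cat'
  Word 5: 'big'
Total whole words: 5

5


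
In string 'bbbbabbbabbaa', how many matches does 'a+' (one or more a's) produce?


Pattern 'a+' matches one or more consecutive a's.
String: 'bbbbabbbabbaa'
Scanning for runs of a:
  Match 1: 'a' (length 1)
  Match 2: 'a' (length 1)
  Match 3: 'aa' (length 2)
Total matches: 3

3


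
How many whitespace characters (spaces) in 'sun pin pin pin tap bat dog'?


\s matches whitespace characters (spaces, tabs, etc.).
Text: 'sun pin pin pin tap bat dog'
This text has 7 words separated by spaces.
Number of spaces = number of words - 1 = 7 - 1 = 6

6


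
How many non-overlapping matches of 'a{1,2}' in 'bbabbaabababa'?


Pattern 'a{1,2}' matches between 1 and 2 consecutive a's (greedy).
String: 'bbabbaabababa'
Finding runs of a's and applying greedy matching:
  Run at pos 2: 'a' (length 1)
  Run at pos 5: 'aa' (length 2)
  Run at pos 8: 'a' (length 1)
  Run at pos 10: 'a' (length 1)
  Run at pos 12: 'a' (length 1)
Matches: ['a', 'aa', 'a', 'a', 'a']
Count: 5

5


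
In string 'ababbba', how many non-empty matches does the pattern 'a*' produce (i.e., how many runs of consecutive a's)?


Pattern 'a*' matches zero or more a's. We want non-empty runs of consecutive a's.
String: 'ababbba'
Walking through the string to find runs of a's:
  Run 1: positions 0-0 -> 'a'
  Run 2: positions 2-2 -> 'a'
  Run 3: positions 6-6 -> 'a'
Non-empty runs found: ['a', 'a', 'a']
Count: 3

3


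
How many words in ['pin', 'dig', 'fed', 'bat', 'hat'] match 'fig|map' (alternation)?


Alternation 'fig|map' matches either 'fig' or 'map'.
Checking each word:
  'pin' -> no
  'dig' -> no
  'fed' -> no
  'bat' -> no
  'hat' -> no
Matches: []
Count: 0

0


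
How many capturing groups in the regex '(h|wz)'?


To count capturing groups, count each '(' that starts a group.
Pattern: '(h|wz)'
Walking through the pattern:
  Position 0: '(' -> group #1
Total capturing groups: 1

1


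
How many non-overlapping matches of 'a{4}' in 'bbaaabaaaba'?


Pattern 'a{4}' matches exactly 4 consecutive a's (greedy, non-overlapping).
String: 'bbaaabaaaba'
Scanning for runs of a's:
  Run at pos 2: 'aaa' (length 3) -> 0 match(es)
  Run at pos 6: 'aaa' (length 3) -> 0 match(es)
  Run at pos 10: 'a' (length 1) -> 0 match(es)
Matches found: []
Total: 0

0


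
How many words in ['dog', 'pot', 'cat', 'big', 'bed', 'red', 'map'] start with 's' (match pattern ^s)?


Pattern ^s anchors to start of word. Check which words begin with 's':
  'dog' -> no
  'pot' -> no
  'cat' -> no
  'big' -> no
  'bed' -> no
  'red' -> no
  'map' -> no
Matching words: []
Count: 0

0


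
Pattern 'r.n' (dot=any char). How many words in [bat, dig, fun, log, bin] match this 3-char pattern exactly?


Pattern 'r.n' means: starts with 'r', any single char, ends with 'n'.
Checking each word (must be exactly 3 chars):
  'bat' (len=3): no
  'dig' (len=3): no
  'fun' (len=3): no
  'log' (len=3): no
  'bin' (len=3): no
Matching words: []
Total: 0

0


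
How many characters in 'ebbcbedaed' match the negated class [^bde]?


Negated class [^bde] matches any char NOT in {b, d, e}
Scanning 'ebbcbedaed':
  pos 0: 'e' -> no (excluded)
  pos 1: 'b' -> no (excluded)
  pos 2: 'b' -> no (excluded)
  pos 3: 'c' -> MATCH
  pos 4: 'b' -> no (excluded)
  pos 5: 'e' -> no (excluded)
  pos 6: 'd' -> no (excluded)
  pos 7: 'a' -> MATCH
  pos 8: 'e' -> no (excluded)
  pos 9: 'd' -> no (excluded)
Total matches: 2

2


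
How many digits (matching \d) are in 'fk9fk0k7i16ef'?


\d matches any digit 0-9.
Scanning 'fk9fk0k7i16ef':
  pos 2: '9' -> DIGIT
  pos 5: '0' -> DIGIT
  pos 7: '7' -> DIGIT
  pos 9: '1' -> DIGIT
  pos 10: '6' -> DIGIT
Digits found: ['9', '0', '7', '1', '6']
Total: 5

5


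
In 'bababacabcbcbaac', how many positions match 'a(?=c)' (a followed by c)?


Lookahead 'a(?=c)' matches 'a' only when followed by 'c'.
String: 'bababacabcbcbaac'
Checking each position where char is 'a':
  pos 1: 'a' -> no (next='b')
  pos 3: 'a' -> no (next='b')
  pos 5: 'a' -> MATCH (next='c')
  pos 7: 'a' -> no (next='b')
  pos 13: 'a' -> no (next='a')
  pos 14: 'a' -> MATCH (next='c')
Matching positions: [5, 14]
Count: 2

2


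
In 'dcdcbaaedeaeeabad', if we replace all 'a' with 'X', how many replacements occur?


re.sub('a', 'X', text) replaces every occurrence of 'a' with 'X'.
Text: 'dcdcbaaedeaeeabad'
Scanning for 'a':
  pos 5: 'a' -> replacement #1
  pos 6: 'a' -> replacement #2
  pos 10: 'a' -> replacement #3
  pos 13: 'a' -> replacement #4
  pos 15: 'a' -> replacement #5
Total replacements: 5

5


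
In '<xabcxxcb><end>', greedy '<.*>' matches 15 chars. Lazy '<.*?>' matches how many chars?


Greedy '<.*>' tries to match as MUCH as possible.
Lazy '<.*?>' tries to match as LITTLE as possible.

String: '<xabcxxcb><end>'
Greedy '<.*>' starts at first '<' and extends to the LAST '>': '<xabcxxcb><end>' (15 chars)
Lazy '<.*?>' starts at first '<' and stops at the FIRST '>': '<xabcxxcb>' (10 chars)

10


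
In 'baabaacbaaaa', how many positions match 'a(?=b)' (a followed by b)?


Lookahead 'a(?=b)' matches 'a' only when followed by 'b'.
String: 'baabaacbaaaa'
Checking each position where char is 'a':
  pos 1: 'a' -> no (next='a')
  pos 2: 'a' -> MATCH (next='b')
  pos 4: 'a' -> no (next='a')
  pos 5: 'a' -> no (next='c')
  pos 8: 'a' -> no (next='a')
  pos 9: 'a' -> no (next='a')
  pos 10: 'a' -> no (next='a')
Matching positions: [2]
Count: 1

1


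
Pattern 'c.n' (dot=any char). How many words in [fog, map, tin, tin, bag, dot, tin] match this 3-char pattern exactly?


Pattern 'c.n' means: starts with 'c', any single char, ends with 'n'.
Checking each word (must be exactly 3 chars):
  'fog' (len=3): no
  'map' (len=3): no
  'tin' (len=3): no
  'tin' (len=3): no
  'bag' (len=3): no
  'dot' (len=3): no
  'tin' (len=3): no
Matching words: []
Total: 0

0


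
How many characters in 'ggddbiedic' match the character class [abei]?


Character class [abei] matches any of: {a, b, e, i}
Scanning string 'ggddbiedic' character by character:
  pos 0: 'g' -> no
  pos 1: 'g' -> no
  pos 2: 'd' -> no
  pos 3: 'd' -> no
  pos 4: 'b' -> MATCH
  pos 5: 'i' -> MATCH
  pos 6: 'e' -> MATCH
  pos 7: 'd' -> no
  pos 8: 'i' -> MATCH
  pos 9: 'c' -> no
Total matches: 4

4


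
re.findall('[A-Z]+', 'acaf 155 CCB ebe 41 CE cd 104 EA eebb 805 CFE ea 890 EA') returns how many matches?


Pattern '[A-Z]+' finds one or more uppercase letters.
Text: 'acaf 155 CCB ebe 41 CE cd 104 EA eebb 805 CFE ea 890 EA'
Scanning for matches:
  Match 1: 'CCB'
  Match 2: 'CE'
  Match 3: 'EA'
  Match 4: 'CFE'
  Match 5: 'EA'
Total matches: 5

5


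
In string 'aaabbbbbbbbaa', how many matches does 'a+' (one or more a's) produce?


Pattern 'a+' matches one or more consecutive a's.
String: 'aaabbbbbbbbaa'
Scanning for runs of a:
  Match 1: 'aaa' (length 3)
  Match 2: 'aa' (length 2)
Total matches: 2

2


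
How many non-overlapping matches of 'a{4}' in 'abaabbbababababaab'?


Pattern 'a{4}' matches exactly 4 consecutive a's (greedy, non-overlapping).
String: 'abaabbbababababaab'
Scanning for runs of a's:
  Run at pos 0: 'a' (length 1) -> 0 match(es)
  Run at pos 2: 'aa' (length 2) -> 0 match(es)
  Run at pos 7: 'a' (length 1) -> 0 match(es)
  Run at pos 9: 'a' (length 1) -> 0 match(es)
  Run at pos 11: 'a' (length 1) -> 0 match(es)
  Run at pos 13: 'a' (length 1) -> 0 match(es)
  Run at pos 15: 'aa' (length 2) -> 0 match(es)
Matches found: []
Total: 0

0


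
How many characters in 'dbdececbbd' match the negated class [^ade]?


Negated class [^ade] matches any char NOT in {a, d, e}
Scanning 'dbdececbbd':
  pos 0: 'd' -> no (excluded)
  pos 1: 'b' -> MATCH
  pos 2: 'd' -> no (excluded)
  pos 3: 'e' -> no (excluded)
  pos 4: 'c' -> MATCH
  pos 5: 'e' -> no (excluded)
  pos 6: 'c' -> MATCH
  pos 7: 'b' -> MATCH
  pos 8: 'b' -> MATCH
  pos 9: 'd' -> no (excluded)
Total matches: 5

5


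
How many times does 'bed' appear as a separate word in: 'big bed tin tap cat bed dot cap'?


Scanning each word for exact match 'bed':
  Word 1: 'big' -> no
  Word 2: 'bed' -> MATCH
  Word 3: 'tin' -> no
  Word 4: 'tap' -> no
  Word 5: 'cat' -> no
  Word 6: 'bed' -> MATCH
  Word 7: 'dot' -> no
  Word 8: 'cap' -> no
Total matches: 2

2


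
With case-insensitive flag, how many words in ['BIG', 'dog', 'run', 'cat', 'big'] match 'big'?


Case-insensitive matching: compare each word's lowercase form to 'big'.
  'BIG' -> lower='big' -> MATCH
  'dog' -> lower='dog' -> no
  'run' -> lower='run' -> no
  'cat' -> lower='cat' -> no
  'big' -> lower='big' -> MATCH
Matches: ['BIG', 'big']
Count: 2

2


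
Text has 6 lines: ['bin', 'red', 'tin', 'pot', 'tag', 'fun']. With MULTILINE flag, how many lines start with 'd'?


With MULTILINE flag, ^ matches the start of each line.
Lines: ['bin', 'red', 'tin', 'pot', 'tag', 'fun']
Checking which lines start with 'd':
  Line 1: 'bin' -> no
  Line 2: 'red' -> no
  Line 3: 'tin' -> no
  Line 4: 'pot' -> no
  Line 5: 'tag' -> no
  Line 6: 'fun' -> no
Matching lines: []
Count: 0

0


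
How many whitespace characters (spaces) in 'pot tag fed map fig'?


\s matches whitespace characters (spaces, tabs, etc.).
Text: 'pot tag fed map fig'
This text has 5 words separated by spaces.
Number of spaces = number of words - 1 = 5 - 1 = 4

4


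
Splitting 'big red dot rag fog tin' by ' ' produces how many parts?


Splitting by ' ' breaks the string at each occurrence of the separator.
Text: 'big red dot rag fog tin'
Parts after split:
  Part 1: 'big'
  Part 2: 'red'
  Part 3: 'dot'
  Part 4: 'rag'
  Part 5: 'fog'
  Part 6: 'tin'
Total parts: 6

6


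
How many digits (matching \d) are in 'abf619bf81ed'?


\d matches any digit 0-9.
Scanning 'abf619bf81ed':
  pos 3: '6' -> DIGIT
  pos 4: '1' -> DIGIT
  pos 5: '9' -> DIGIT
  pos 8: '8' -> DIGIT
  pos 9: '1' -> DIGIT
Digits found: ['6', '1', '9', '8', '1']
Total: 5

5


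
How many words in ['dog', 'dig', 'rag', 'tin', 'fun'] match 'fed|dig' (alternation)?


Alternation 'fed|dig' matches either 'fed' or 'dig'.
Checking each word:
  'dog' -> no
  'dig' -> MATCH
  'rag' -> no
  'tin' -> no
  'fun' -> no
Matches: ['dig']
Count: 1

1


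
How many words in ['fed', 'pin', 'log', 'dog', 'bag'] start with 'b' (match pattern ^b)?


Pattern ^b anchors to start of word. Check which words begin with 'b':
  'fed' -> no
  'pin' -> no
  'log' -> no
  'dog' -> no
  'bag' -> MATCH (starts with 'b')
Matching words: ['bag']
Count: 1

1


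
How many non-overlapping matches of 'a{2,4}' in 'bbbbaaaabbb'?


Pattern 'a{2,4}' matches between 2 and 4 consecutive a's (greedy).
String: 'bbbbaaaabbb'
Finding runs of a's and applying greedy matching:
  Run at pos 4: 'aaaa' (length 4)
Matches: ['aaaa']
Count: 1

1


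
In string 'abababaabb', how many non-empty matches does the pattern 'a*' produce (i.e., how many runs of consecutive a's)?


Pattern 'a*' matches zero or more a's. We want non-empty runs of consecutive a's.
String: 'abababaabb'
Walking through the string to find runs of a's:
  Run 1: positions 0-0 -> 'a'
  Run 2: positions 2-2 -> 'a'
  Run 3: positions 4-4 -> 'a'
  Run 4: positions 6-7 -> 'aa'
Non-empty runs found: ['a', 'a', 'a', 'aa']
Count: 4

4


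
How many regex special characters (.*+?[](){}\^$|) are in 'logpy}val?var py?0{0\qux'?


Regex special characters are: . * + ? [ ] ( ) { } \ ^ $ |
Scanning 'logpy}val?var py?0{0\qux':
  pos 5: '}' -> SPECIAL
  pos 9: '?' -> SPECIAL
  pos 16: '?' -> SPECIAL
  pos 18: '{' -> SPECIAL
  pos 20: '\' -> SPECIAL
Special chars found: ['}', '?', '?', '{', '\\']
Total: 5

5


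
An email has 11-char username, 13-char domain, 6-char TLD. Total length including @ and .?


An email address has format: username@domain.tld
Username length: 11
'@' character: 1
Domain length: 13
'.' character: 1
TLD length: 6
Total = 11 + 1 + 13 + 1 + 6 = 32

32


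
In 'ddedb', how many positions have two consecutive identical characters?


Looking for consecutive identical characters in 'ddedb':
  pos 0-1: 'd' vs 'd' -> MATCH ('dd')
  pos 1-2: 'd' vs 'e' -> different
  pos 2-3: 'e' vs 'd' -> different
  pos 3-4: 'd' vs 'b' -> different
Consecutive identical pairs: ['dd']
Count: 1

1


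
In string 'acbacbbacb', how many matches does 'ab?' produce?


Pattern 'ab?' matches 'a' optionally followed by 'b'.
String: 'acbacbbacb'
Scanning left to right for 'a' then checking next char:
  Match 1: 'a' (a not followed by b)
  Match 2: 'a' (a not followed by b)
  Match 3: 'a' (a not followed by b)
Total matches: 3

3


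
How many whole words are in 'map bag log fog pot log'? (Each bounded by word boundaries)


Word boundaries (\b) mark the start/end of each word.
Text: 'map bag log fog pot log'
Splitting by whitespace:
  Word 1: 'map'
  Word 2: 'bag'
  Word 3: 'log'
  Word 4: 'fog'
  Word 5: 'pot'
  Word 6: 'log'
Total whole words: 6

6


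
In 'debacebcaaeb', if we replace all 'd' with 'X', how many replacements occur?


re.sub('d', 'X', text) replaces every occurrence of 'd' with 'X'.
Text: 'debacebcaaeb'
Scanning for 'd':
  pos 0: 'd' -> replacement #1
Total replacements: 1

1


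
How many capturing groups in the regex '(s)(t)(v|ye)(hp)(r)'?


To count capturing groups, count each '(' that starts a group.
Pattern: '(s)(t)(v|ye)(hp)(r)'
Walking through the pattern:
  Position 0: '(' -> group #1
  Position 3: '(' -> group #2
  Position 6: '(' -> group #3
  Position 12: '(' -> group #4
  Position 16: '(' -> group #5
Total capturing groups: 5

5


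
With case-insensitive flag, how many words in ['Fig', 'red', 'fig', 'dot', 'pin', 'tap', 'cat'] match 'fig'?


Case-insensitive matching: compare each word's lowercase form to 'fig'.
  'Fig' -> lower='fig' -> MATCH
  'red' -> lower='red' -> no
  'fig' -> lower='fig' -> MATCH
  'dot' -> lower='dot' -> no
  'pin' -> lower='pin' -> no
  'tap' -> lower='tap' -> no
  'cat' -> lower='cat' -> no
Matches: ['Fig', 'fig']
Count: 2

2


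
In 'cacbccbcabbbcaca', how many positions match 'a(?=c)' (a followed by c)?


Lookahead 'a(?=c)' matches 'a' only when followed by 'c'.
String: 'cacbccbcabbbcaca'
Checking each position where char is 'a':
  pos 1: 'a' -> MATCH (next='c')
  pos 8: 'a' -> no (next='b')
  pos 13: 'a' -> MATCH (next='c')
Matching positions: [1, 13]
Count: 2

2


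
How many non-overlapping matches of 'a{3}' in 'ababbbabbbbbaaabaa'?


Pattern 'a{3}' matches exactly 3 consecutive a's (greedy, non-overlapping).
String: 'ababbbabbbbbaaabaa'
Scanning for runs of a's:
  Run at pos 0: 'a' (length 1) -> 0 match(es)
  Run at pos 2: 'a' (length 1) -> 0 match(es)
  Run at pos 6: 'a' (length 1) -> 0 match(es)
  Run at pos 12: 'aaa' (length 3) -> 1 match(es)
  Run at pos 16: 'aa' (length 2) -> 0 match(es)
Matches found: ['aaa']
Total: 1

1
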